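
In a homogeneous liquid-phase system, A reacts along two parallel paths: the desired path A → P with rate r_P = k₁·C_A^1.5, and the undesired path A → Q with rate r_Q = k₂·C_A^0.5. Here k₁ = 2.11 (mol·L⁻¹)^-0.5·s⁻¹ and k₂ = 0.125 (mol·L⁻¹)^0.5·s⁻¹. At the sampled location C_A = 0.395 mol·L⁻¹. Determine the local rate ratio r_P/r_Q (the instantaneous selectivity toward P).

6.67

S_{P/Q} = r_P/r_Q = (k₁·C_A^1.5)/(k₂·C_A^0.5) = (k₁/k₂)·C_A.
= (2.11×0.3950^1.5) / (0.125×0.3950^0.5) = 0.5238/0.07856 = 6.67.
Since the desired path is higher order in A, keeping C_A high (PFR or concentrated feed) favours P.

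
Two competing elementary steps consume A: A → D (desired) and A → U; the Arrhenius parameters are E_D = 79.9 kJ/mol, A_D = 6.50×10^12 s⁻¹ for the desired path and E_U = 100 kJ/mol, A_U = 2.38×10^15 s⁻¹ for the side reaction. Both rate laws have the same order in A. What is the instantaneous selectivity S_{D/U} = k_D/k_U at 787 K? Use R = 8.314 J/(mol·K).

0.0589

With equal orders, S_{D/U} = k_D/k_U = (A_D/A_U)·exp[(E_U−E_D)/(RT)].
(E_U−E_D)/(RT) = (100−79.9)×10³/(8.314×787) = 20100/6543 = 3.072.
k_D/k_U = (6.50×10^12/2.38×10^15)·exp(3.072) = 0.002731 × 21.58 = 0.0589.
Since E_D < E_U, lowering the temperature improves selectivity toward D.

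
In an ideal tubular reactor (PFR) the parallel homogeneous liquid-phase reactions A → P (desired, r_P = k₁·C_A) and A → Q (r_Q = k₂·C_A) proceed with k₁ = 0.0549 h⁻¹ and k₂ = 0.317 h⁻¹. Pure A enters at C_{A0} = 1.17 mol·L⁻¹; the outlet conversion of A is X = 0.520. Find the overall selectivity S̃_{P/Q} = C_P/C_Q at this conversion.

0.173

C_A = C_{A0}(1−X) = 0.5616 mol·L⁻¹.
Both paths are first order in A, so the instantaneous fraction to P is constant: dC_P/d(−C_A) = k₁/(k₁+k₂) = 0.1476.
C_P = 0.1476·(C_{A0}−C_A) = 0.1476×0.6084 = 0.0898 mol·L⁻¹.
C_Q = (C_{A0}−C_A)−C_P = 0.5186 mol·L⁻¹; S̃_{P/Q} = 0.08981/0.5186 = 0.173.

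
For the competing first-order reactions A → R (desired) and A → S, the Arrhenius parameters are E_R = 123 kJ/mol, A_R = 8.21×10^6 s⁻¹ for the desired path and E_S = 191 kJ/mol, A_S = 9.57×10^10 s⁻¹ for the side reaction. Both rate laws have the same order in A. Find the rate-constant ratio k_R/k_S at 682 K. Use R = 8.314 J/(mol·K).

Since both paths have the same order in A, the concentration cancels and S_{R/S} = k_R/k_S = (A_R/A_S)·exp[(E_S−E_R)/(RT)].
(E_S−E_R)/(RT) = (191−123)×10³/(8.314×682) = 68000/5670 = 11.99.
k_R/k_S = (8.21×10^6/9.57×10^10)·exp(11.99) = 8.579×10^-5 × 1.616×10^5 = 13.9.

13.9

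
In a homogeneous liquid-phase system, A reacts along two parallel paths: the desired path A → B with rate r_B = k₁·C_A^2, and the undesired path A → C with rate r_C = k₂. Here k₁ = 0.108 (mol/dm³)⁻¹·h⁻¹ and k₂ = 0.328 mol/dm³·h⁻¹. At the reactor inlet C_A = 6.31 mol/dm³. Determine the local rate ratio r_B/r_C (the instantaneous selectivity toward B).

S_{B/C} = r_B/r_C = (k₁·C_A^2)/(k₂) = (k₁/k₂)·C_A^2.
= (0.108×6.310^2) / (0.328) = 4.300/0.3280 = 13.1.

13.1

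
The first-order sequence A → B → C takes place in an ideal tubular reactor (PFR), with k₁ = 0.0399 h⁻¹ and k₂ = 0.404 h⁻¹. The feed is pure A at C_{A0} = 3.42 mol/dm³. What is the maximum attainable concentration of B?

0.262 mol/dm³

At the optimum, C_{B,max}/C_{A0} = (k₁/k₂)^[k₂/(k₂−k₁)].
= (0.0399/0.404)^(0.404/(0.404−0.0399)) = (0.09876)^(1.110) = 0.07663.
C_{B,max} = 0.07663×3.42 = 0.262 mol/dm³.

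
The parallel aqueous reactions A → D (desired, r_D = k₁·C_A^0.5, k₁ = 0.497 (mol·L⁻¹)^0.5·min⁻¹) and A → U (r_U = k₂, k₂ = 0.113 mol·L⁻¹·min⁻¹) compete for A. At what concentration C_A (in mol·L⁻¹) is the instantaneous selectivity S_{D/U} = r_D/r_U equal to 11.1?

6.37 mol·L⁻¹

S_{D/U} = (k₁/k₂)·C_A^0.5 ⇒ C_A = (S·k₂/k₁)^(2).
= (11.1×0.113/0.497)^(2) = (2.524)^(2) = 6.37 mol·L⁻¹.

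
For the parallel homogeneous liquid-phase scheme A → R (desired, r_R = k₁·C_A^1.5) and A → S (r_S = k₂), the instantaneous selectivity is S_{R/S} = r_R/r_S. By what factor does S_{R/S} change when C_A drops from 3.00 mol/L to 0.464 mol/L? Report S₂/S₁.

S_{R/S} = (k₁/k₂)·C_A^1.5, so S₂/S₁ = (C_{A,2}/C_{A,1})^1.5.
= (0.464/3.00)^1.5 = (0.1547)^1.5 = 0.0608.
Selectivity toward R falls as C_A falls — high-concentration operation is favoured.

0.0608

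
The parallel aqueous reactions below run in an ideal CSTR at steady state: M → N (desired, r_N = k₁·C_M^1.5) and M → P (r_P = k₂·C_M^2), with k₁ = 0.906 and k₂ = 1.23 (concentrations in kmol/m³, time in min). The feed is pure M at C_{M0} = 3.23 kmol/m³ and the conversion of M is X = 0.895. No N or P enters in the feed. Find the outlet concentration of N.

1.61 kmol/m³

Exit C_M = C_{M0}(1−X) = 3.23×0.105 = 0.3391 kmol/m³.
Rates in a CSTR are evaluated at the outlet concentration: r_N = 0.906×0.3391^1.5 = 0.1789, r_P = 1.23×0.3391^2 = 0.1415.
Fraction of consumed M going to N: r_N/(r_N+r_P) = 0.5585.
C_N = 0.5585·C_{M0}·X = 0.5585×3.23×0.895 = 1.61 kmol/m³.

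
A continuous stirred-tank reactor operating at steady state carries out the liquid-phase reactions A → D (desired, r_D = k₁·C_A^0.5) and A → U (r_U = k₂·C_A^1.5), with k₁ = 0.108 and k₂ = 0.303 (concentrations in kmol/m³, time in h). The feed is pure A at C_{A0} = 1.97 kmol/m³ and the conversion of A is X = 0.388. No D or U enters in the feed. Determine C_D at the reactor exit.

0.174 kmol/m³

Exit C_A = C_{A0}(1−X) = 1.97×0.612 = 1.206 kmol/m³.
A CSTR operates uniformly at the exit composition, giving r_D = 0.1186 and r_U = 0.4011 (each k·C_A^n at C_A = 1.206).
Fraction of consumed A going to D: r_D/(r_D+r_U) = 0.2282.
C_D = 0.2282·C_{A0}·X = 0.2282×1.97×0.388 = 0.174 kmol/m³.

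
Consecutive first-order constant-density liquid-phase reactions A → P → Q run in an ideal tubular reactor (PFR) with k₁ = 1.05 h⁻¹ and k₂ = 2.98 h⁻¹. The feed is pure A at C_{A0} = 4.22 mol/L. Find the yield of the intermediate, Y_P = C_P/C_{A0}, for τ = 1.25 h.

0.133

For first-order series with pure A initially, C_P(τ) = k₁C_{A0}/(k₂−k₁)·(e^(−k₁τ) − e^(−k₂τ)).
e^(−k₁τ) = e^(−1.05×1.25) = e^(−1.312) = 0.2691; e^(−k₂τ) = e^(−3.725) = 0.02411.
C_P = 1.05×4.22/(2.98−1.05) × (0.2691−0.02411) = 2.296×0.2450 = 0.5626 mol/L.
Y_P = C_P/C_{A0} = 0.5626/4.22 = 0.133.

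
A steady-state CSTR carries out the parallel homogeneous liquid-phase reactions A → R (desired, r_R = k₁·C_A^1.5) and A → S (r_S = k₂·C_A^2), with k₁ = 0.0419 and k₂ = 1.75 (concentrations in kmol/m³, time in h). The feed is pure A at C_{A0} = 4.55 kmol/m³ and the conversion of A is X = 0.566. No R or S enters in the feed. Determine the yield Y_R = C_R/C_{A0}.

Exit C_A = C_{A0}(1−X) = 4.55×0.434 = 1.975 kmol/m³.
In a CSTR the entire volume is at exit conditions, so r_R = 0.0419×1.975^1.5 = 0.1163 and r_S = 1.75×1.975^2 = 6.824.
Fraction of consumed A going to R: r_R/(r_R+r_S) = 0.01675.
C_R = 0.01675·C_{A0}·X = 0.01675×4.55×0.566 = 0.0431 kmol/m³; Y_R = C_R/C_{A0} = 0.00948.

0.00948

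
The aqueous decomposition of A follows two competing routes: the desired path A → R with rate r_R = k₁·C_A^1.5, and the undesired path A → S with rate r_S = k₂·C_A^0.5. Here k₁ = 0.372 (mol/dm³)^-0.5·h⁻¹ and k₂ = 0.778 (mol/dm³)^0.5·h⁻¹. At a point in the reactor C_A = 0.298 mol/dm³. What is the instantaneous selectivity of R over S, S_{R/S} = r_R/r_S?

0.142

S_{R/S} = r_R/r_S = (k₁·C_A^1.5)/(k₂·C_A^0.5) = (k₁/k₂)·C_A.
= (0.372×0.2980^1.5) / (0.778×0.2980^0.5) = 0.06052/0.4247 = 0.142.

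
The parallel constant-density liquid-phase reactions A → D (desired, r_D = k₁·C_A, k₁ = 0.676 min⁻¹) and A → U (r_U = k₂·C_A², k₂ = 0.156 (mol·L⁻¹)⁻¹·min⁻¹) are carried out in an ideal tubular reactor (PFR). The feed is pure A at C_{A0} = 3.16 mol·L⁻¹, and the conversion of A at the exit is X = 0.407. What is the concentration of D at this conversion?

C_A = C_{A0}(1−X) = 1.874 mol·L⁻¹.
Along a PFR/batch, dC_D/dC_A = −r_D/(r_D+r_U) = −k₁/(k₁+k₂·C_A).
Integrating from C_{A0} to C_A: C_D = (0.676/0.156)·ln[(0.676+0.156·3.16)/(0.676+0.156·1.87)] = 4.333·ln(1.169/0.9683) = 0.8160 mol·L⁻¹.

0.816 mol·L⁻¹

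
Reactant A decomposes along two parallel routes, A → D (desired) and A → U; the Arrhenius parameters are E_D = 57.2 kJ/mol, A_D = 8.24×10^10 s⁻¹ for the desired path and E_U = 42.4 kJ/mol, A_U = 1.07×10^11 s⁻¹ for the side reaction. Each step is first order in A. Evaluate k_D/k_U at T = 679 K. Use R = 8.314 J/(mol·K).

0.0560

With equal orders, S_{D/U} = k_D/k_U = (A_D/A_U)·exp[(E_U−E_D)/(RT)].
(E_U−E_D)/(RT) = (42.4−57.2)×10³/(8.314×679) = -14800/5645 = -2.622.
k_D/k_U = (8.24×10^10/1.07×10^11)·exp(-2.622) = 0.7701 × 0.07268 = 0.0560.
Since E_D > E_U, raising the temperature improves selectivity toward D.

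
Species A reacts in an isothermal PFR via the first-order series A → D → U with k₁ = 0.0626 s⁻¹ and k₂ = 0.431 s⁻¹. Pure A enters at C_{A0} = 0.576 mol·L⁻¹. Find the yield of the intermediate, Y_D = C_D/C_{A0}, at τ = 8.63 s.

The intermediate concentration in a first-order A→B→C sequence is C_D = k₁C_{A0}(e^(−k₁τ) − e^(−k₂τ))/(k₂−k₁).
e^(−k₁τ) = e^(−0.0626×8.63) = e^(−0.5402) = 0.5826; e^(−k₂τ) = e^(−3.720) = 0.02425.
C_D = 0.0626×0.576/(0.431−0.0626) × (0.5826−0.02425) = 0.09788×0.5584 = 0.05465 mol·L⁻¹.
Y_D = C_D/C_{A0} = 0.05465/0.576 = 0.0949.

0.0949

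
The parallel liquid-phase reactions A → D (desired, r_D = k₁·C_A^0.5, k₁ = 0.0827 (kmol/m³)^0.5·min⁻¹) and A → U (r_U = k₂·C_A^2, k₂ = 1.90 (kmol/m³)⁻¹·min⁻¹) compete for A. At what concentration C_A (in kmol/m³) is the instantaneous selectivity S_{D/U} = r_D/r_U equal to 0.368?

S_{D/U} = (k₁/k₂)·C_A^-1.5 ⇒ C_A = (S·k₂/k₁)^(1/(-1.5)).
= (0.368×1.90/0.0827)^(-0.6667) = (8.455)^(-0.6667) = 0.241 kmol/m³.

0.241 kmol/m³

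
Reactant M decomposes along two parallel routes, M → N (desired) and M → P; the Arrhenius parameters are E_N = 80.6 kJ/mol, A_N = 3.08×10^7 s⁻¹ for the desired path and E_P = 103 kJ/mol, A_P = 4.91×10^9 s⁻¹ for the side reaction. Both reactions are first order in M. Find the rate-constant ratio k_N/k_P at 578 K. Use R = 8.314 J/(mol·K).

Since both paths have the same order in M, the concentration cancels and S_{N/P} = k_N/k_P = (A_N/A_P)·exp[(E_P−E_N)/(RT)].
(E_P−E_N)/(RT) = (103−80.6)×10³/(8.314×578) = 22400/4805 = 4.661.
k_N/k_P = (3.08×10^7/4.91×10^9)·exp(4.661) = 0.006273 × 105.8 = 0.664.
Since E_N < E_P, lowering the temperature improves selectivity toward N.

0.664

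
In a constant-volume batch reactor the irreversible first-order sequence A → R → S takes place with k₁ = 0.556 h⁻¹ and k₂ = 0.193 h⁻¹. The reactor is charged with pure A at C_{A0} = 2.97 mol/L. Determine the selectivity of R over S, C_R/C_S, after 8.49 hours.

0.401

The intermediate concentration in a first-order A→B→C sequence is C_R = k₁C_{A0}(e^(−k₁t) − e^(−k₂t))/(k₂−k₁).
e^(−k₁t) = e^(−0.556×8.49) = e^(−4.720) = 0.008911; e^(−k₂t) = e^(−1.639) = 0.1943.
C_R = 0.556×2.97/(0.193−0.556) × (0.008911−0.1943) = (-4.549)×(-0.1853) = 0.8432 mol/L.
C_A = C_{A0}e^(−k₁t) = 0.02647 mol/L, so C_S = C_{A0}−C_A−C_R = 2.100 mol/L; C_R/C_S = 0.401.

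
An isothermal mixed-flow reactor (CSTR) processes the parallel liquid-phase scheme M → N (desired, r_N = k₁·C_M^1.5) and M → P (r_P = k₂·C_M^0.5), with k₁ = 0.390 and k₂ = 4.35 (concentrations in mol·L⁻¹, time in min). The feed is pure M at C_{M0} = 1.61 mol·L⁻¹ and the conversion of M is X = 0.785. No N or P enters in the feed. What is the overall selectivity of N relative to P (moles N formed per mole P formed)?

0.0310

Exit C_M = C_{M0}(1−X) = 1.61×0.215 = 0.3461 mol·L⁻¹.
A CSTR operates uniformly at the exit composition, giving r_N = 0.07943 and r_P = 2.559 (each k·C_M^n at C_M = 0.3461).
Overall selectivity = C_N/C_P = r_Nτ/(r_Pτ) = r_N/r_P = 0.0310.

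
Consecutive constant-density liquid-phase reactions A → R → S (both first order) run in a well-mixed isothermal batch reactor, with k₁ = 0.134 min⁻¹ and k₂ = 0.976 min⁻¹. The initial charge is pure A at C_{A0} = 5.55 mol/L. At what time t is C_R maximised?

The intermediate peaks when r₁ = r₂, i.e. k₁e^(−k₁t) = k₂e^(−k₂t), giving t_opt = ln(k₂/k₁)/(k₂−k₁).
= ln(0.976/0.134)/(0.976−0.134) = ln(7.284)/0.8420 = 1.986/0.8420 = 2.36 min.

2.36 min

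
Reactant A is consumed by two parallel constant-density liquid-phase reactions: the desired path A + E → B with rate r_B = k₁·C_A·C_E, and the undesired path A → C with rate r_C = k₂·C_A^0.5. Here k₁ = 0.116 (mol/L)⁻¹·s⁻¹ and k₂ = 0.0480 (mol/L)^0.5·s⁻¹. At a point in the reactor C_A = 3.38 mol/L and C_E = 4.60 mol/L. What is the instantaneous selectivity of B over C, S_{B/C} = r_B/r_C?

S_{B/C} = r_B/r_C = (k₁·C_A·C_E)/(k₂·C_A^0.5) = (k₁/k₂)·C_A^0.5·C_E.
= (0.116×3.380×4.600) / (0.0480×3.380^0.5) = 1.804/0.08825 = 20.4.

20.4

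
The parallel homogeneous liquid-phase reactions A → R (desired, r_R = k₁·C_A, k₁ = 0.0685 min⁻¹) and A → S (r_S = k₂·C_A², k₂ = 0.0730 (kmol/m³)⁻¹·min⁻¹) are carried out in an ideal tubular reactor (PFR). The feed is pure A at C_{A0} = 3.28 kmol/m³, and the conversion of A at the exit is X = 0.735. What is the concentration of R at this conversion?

C_A = C_{A0}(1−X) = 0.8692 kmol/m³.
Along a PFR/batch, dC_R/dC_A = −r_R/(r_R+r_S) = −k₁/(k₁+k₂·C_A).
Integrating from C_{A0} to C_A: C_R = (0.0685/0.0730)·ln[(0.0685+0.0730·3.28)/(0.0685+0.0730·0.869)] = 0.9384·ln(0.3079/0.1320) = 0.7952 kmol/m³.

0.795 kmol/m³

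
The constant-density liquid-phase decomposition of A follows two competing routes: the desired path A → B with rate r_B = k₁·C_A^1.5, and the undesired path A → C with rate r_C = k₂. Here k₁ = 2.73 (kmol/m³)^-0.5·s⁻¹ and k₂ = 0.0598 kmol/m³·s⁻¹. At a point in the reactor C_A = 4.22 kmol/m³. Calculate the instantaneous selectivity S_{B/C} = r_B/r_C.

396

S_{B/C} = r_B/r_C = (k₁·C_A^1.5)/(k₂) = (k₁/k₂)·C_A^1.5.
= (2.73×4.220^1.5) / (0.0598) = 23.67/0.05980 = 396.
Since the desired path is higher order in A, keeping C_A high (PFR or concentrated feed) favours B.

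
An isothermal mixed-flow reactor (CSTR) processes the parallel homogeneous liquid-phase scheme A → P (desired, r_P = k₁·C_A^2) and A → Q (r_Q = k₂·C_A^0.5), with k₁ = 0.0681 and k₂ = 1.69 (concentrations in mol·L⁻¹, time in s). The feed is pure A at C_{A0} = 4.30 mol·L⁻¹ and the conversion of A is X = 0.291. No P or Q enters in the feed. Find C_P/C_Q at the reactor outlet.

0.215

Exit C_A = C_{A0}(1−X) = 4.30×0.709 = 3.049 mol·L⁻¹.
In a CSTR the entire volume is at exit conditions, so r_P = 0.0681×3.049^2 = 0.6330 and r_Q = 1.69×3.049^0.5 = 2.951.
Overall selectivity = C_P/C_Q = r_Pτ/(r_Qτ) = r_P/r_Q = 0.215.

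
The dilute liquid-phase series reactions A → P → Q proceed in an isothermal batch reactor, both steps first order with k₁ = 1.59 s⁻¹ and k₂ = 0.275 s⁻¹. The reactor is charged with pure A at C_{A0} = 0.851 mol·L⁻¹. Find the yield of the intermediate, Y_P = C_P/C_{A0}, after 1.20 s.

0.690

For first-order series with pure A initially, C_P(t) = k₁C_{A0}/(k₂−k₁)·(e^(−k₁t) − e^(−k₂t)).
e^(−k₁t) = e^(−1.59×1.20) = e^(−1.908) = 0.1484; e^(−k₂t) = e^(−0.3300) = 0.7189.
C_P = 1.59×0.851/(0.275−1.59) × (0.1484−0.7189) = (-1.029)×(-0.5705) = 0.5871 mol·L⁻¹.
Y_P = C_P/C_{A0} = 0.5871/0.851 = 0.690.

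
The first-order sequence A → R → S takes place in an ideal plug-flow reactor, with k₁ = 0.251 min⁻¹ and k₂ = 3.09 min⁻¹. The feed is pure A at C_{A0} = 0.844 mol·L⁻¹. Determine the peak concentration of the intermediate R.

For a first-order series the maximum intermediate yield is C_{R,max}/C_{A0} = (k₁/k₂)^[k₂/(k₂−k₁)].
= (0.251/3.09)^(3.09/(3.09−0.251)) = (0.08123)^(1.088) = 0.06506.
C_{R,max} = 0.06506×0.844 = 0.0549 mol·L⁻¹.

0.0549 mol·L⁻¹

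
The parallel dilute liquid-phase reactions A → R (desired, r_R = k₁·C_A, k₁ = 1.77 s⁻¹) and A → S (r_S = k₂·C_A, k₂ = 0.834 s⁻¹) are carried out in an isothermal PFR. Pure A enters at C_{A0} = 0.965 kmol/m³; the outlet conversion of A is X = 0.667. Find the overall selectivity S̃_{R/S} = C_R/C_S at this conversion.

2.12

C_A = C_{A0}(1−X) = 0.3213 kmol/m³.
Both paths are first order in A, so the instantaneous fraction to R is constant: dC_R/d(−C_A) = k₁/(k₁+k₂) = 0.6797.
C_R = 0.6797·(C_{A0}−C_A) = 0.6797×0.6437 = 0.438 kmol/m³.
C_S = (C_{A0}−C_A)−C_R = 0.2061 kmol/m³; S̃_{R/S} = 0.4375/0.2061 = 2.12.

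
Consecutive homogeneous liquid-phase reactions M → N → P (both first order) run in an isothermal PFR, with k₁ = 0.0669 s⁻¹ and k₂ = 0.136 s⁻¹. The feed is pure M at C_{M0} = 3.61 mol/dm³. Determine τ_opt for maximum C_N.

10.3 s

Setting dC_N/dτ = 0 gives τ_opt = ln(k₂/k₁)/(k₂−k₁).
= ln(0.136/0.0669)/(0.136−0.0669) = ln(2.033)/0.06910 = 0.7095/0.06910 = 10.3 s.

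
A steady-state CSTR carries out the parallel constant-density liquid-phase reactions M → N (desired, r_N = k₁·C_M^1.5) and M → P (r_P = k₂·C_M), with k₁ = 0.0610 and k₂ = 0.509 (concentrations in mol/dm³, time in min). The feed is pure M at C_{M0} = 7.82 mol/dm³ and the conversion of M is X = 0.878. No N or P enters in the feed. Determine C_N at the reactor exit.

Exit C_M = C_{M0}(1−X) = 7.82×0.122 = 0.9540 mol/dm³.
Rates in a CSTR are evaluated at the outlet concentration: r_N = 0.0610×0.9540^1.5 = 0.05684, r_P = 0.509×0.9540 = 0.4856.
Fraction of consumed M going to N: r_N/(r_N+r_P) = 0.1048.
C_N = 0.1048·C_{M0}·X = 0.1048×7.82×0.878 = 0.719 mol/dm³.

0.719 mol/dm³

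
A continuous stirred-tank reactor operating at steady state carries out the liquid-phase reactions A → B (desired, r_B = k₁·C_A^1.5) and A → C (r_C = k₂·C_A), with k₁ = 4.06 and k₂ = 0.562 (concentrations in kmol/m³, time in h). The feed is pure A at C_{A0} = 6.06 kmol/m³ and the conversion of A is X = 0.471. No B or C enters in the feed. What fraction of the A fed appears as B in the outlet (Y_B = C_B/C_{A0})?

Exit C_A = C_{A0}(1−X) = 6.06×0.529 = 3.206 kmol/m³.
Rates in a CSTR are evaluated at the outlet concentration: r_B = 4.06×3.206^1.5 = 23.30, r_C = 0.562×3.206 = 1.802.
Fraction of consumed A going to B: r_B/(r_B+r_C) = 0.9282.
C_B = 0.9282·C_{A0}·X = 0.9282×6.06×0.471 = 2.65 kmol/m³; Y_B = C_B/C_{A0} = 0.437.

0.437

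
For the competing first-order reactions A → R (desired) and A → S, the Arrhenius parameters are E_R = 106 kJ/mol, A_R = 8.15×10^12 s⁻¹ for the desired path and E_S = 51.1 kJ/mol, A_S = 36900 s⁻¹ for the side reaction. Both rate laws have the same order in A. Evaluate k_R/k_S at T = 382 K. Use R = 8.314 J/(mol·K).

6.87

With equal orders, S_{R/S} = k_R/k_S = (A_R/A_S)·exp[(E_S−E_R)/(RT)].
(E_S−E_R)/(RT) = (51.1−106)×10³/(8.314×382) = -54900/3176 = -17.29.
k_R/k_S = (8.15×10^12/36900)·exp(-17.29) = 2.209×10^8 × 3.110×10^-8 = 6.87.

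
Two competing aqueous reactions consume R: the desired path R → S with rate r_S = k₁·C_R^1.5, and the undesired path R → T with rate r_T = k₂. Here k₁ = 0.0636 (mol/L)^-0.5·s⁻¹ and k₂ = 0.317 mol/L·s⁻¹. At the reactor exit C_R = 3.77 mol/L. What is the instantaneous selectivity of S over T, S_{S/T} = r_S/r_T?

S_{S/T} = r_S/r_T = (k₁·C_R^1.5)/(k₂) = (k₁/k₂)·C_R^1.5.
= (0.0636×3.770^1.5) / (0.317) = 0.4656/0.3170 = 1.47.
Since the desired path is higher order in R, keeping C_R high (PFR or concentrated feed) favours S.

1.47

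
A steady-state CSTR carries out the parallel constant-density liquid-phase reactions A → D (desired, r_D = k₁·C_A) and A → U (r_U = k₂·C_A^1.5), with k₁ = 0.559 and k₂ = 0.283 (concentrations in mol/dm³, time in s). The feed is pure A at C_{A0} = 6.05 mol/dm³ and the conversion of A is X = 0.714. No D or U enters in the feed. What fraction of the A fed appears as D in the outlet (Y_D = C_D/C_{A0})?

Exit C_A = C_{A0}(1−X) = 6.05×0.286 = 1.730 mol/dm³.
In a CSTR the entire volume is at exit conditions, so r_D = 0.559×1.730 = 0.9672 and r_U = 0.283×1.730^1.5 = 0.6441.
Fraction of consumed A going to D: r_D/(r_D+r_U) = 0.6003.
C_D = 0.6003·C_{A0}·X = 0.6003×6.05×0.714 = 2.59 mol/dm³; Y_D = C_D/C_{A0} = 0.429.

0.429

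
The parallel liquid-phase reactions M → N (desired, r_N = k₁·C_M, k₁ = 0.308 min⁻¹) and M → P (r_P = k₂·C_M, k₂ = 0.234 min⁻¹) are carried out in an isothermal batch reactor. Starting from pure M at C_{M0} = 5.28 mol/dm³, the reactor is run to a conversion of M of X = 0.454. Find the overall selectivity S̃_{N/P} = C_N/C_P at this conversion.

C_M = C_{M0}(1−X) = 2.883 mol/dm³.
Both paths are first order in M, so the instantaneous fraction to N is constant: dC_N/d(−C_M) = k₁/(k₁+k₂) = 0.5683.
C_N = 0.5683·(C_{M0}−C_M) = 0.5683×2.397 = 1.36 mol/dm³.
C_P = (C_{M0}−C_M)−C_N = 1.035 mol/dm³; S̃_{N/P} = 1.362/1.035 = 1.32.

1.32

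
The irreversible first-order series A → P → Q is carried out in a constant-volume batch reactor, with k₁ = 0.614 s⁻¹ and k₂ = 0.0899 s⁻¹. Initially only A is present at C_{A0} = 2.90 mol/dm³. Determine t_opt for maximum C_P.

Setting dC_P/dt = 0 gives t_opt = ln(k₂/k₁)/(k₂−k₁).
= ln(0.0899/0.614)/(0.0899−0.614) = ln(0.1464)/-0.5241 = -1.921/-0.5241 = 3.67 s.

3.67 s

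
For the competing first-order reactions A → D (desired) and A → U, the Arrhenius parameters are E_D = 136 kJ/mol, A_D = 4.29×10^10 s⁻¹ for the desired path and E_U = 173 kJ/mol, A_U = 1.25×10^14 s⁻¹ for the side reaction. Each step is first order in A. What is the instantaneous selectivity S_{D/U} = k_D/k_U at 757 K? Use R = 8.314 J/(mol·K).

0.123

With equal orders, S_{D/U} = k_D/k_U = (A_D/A_U)·exp[(E_U−E_D)/(RT)].
(E_U−E_D)/(RT) = (173−136)×10³/(8.314×757) = 37000/6294 = 5.879.
k_D/k_U = (4.29×10^10/1.25×10^14)·exp(5.879) = 3.432×10^-4 × 357.4 = 0.123.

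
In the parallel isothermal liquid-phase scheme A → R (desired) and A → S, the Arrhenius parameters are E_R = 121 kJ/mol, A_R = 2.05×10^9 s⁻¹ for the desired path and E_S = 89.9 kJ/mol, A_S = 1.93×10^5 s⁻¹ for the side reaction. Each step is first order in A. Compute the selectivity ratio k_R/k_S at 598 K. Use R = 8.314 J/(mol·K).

Since both paths have the same order in A, the concentration cancels and S_{R/S} = k_R/k_S = (A_R/A_S)·exp[(E_S−E_R)/(RT)].
(E_S−E_R)/(RT) = (89.9−121)×10³/(8.314×598) = -31100/4972 = -6.255.
k_R/k_S = (2.05×10^9/1.93×10^5)·exp(-6.255) = 10622 × 0.001920 = 20.4.

20.4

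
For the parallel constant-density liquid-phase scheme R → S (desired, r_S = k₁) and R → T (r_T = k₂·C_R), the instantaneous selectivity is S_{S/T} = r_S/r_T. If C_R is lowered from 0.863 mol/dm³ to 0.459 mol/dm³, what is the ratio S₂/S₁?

1.88

S_{S/T} = (k₁/k₂)·C_R⁻¹, so S₂/S₁ = (C_{R,2}/C_{R,1})⁻¹.
= 0.863/0.459 = 1.88.
Selectivity toward S rises as C_R falls — low-concentration operation is favoured.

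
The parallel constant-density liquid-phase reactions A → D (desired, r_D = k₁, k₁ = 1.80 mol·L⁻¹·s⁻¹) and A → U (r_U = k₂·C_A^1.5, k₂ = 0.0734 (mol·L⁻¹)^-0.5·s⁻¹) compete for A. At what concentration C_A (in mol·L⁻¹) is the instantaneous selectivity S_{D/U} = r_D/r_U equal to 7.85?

S_{D/U} = (k₁/k₂)·C_A^-1.5 ⇒ C_A = (S·k₂/k₁)^(1/(-1.5)).
= (7.85×0.0734/1.80)^(-0.6667) = (0.3201)^(-0.6667) = 2.14 mol·L⁻¹.

2.14 mol·L⁻¹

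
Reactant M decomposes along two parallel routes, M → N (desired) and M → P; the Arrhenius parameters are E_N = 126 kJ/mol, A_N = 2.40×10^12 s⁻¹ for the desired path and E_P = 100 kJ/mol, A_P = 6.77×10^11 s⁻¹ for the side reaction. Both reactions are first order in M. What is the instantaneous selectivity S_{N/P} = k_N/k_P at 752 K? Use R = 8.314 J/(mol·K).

k_N/k_P = (A_N/A_P)·exp[−(E_N−E_P)/(RT)] = (A_N/A_P)·exp[(E_P−E_N)/(RT)].
(E_P−E_N)/(RT) = (100−126)×10³/(8.314×752) = -26000/6252 = -4.159.
k_N/k_P = (2.40×10^12/6.77×10^11)·exp(-4.159) = 3.545 × 0.01563 = 0.0554.

0.0554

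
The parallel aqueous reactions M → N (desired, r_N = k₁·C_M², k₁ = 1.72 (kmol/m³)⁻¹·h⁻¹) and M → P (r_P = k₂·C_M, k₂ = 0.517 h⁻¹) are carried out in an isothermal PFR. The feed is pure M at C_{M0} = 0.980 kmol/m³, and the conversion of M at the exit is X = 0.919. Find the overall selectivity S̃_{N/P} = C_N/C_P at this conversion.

1.47

C_M = C_{M0}(1−X) = 0.07938 kmol/m³.
Along a PFR/batch, dC_P/dC_M = −r_P/(r_N+r_P) = −k₂/(k₂+k₁·C_M).
Integrating from C_{M0} to C_M: C_P = (0.517/1.72)·ln[(0.517+1.72·0.980)/(0.517+1.72·0.0794)] = 0.3006·ln(2.203/0.6535) = 0.3652 kmol/m³.
Then C_N = (C_{M0}−C_M) − C_P = 0.9006 − 0.3652 = 0.5354 kmol/m³.
S̃_{N/P} = C_N/C_P = 0.5354/0.3652 = 1.47.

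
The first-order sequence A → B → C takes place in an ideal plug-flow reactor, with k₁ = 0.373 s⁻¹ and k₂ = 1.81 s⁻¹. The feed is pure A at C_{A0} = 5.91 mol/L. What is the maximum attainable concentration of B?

0.808 mol/L

For a first-order series the maximum intermediate yield is C_{B,max}/C_{A0} = (k₁/k₂)^[k₂/(k₂−k₁)].
= (0.373/1.81)^(1.81/(1.81−0.373)) = (0.2061)^(1.260) = 0.1368.
C_{B,max} = 0.1368×5.91 = 0.808 mol/L.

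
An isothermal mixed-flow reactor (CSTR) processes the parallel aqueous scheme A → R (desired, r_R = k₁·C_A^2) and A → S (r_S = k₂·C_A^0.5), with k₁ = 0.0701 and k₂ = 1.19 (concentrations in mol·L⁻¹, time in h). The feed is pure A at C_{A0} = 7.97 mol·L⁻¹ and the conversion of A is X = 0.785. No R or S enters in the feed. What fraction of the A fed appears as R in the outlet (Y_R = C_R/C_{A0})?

Exit C_A = C_{A0}(1−X) = 7.97×0.215 = 1.714 mol·L⁻¹.
Rates in a CSTR are evaluated at the outlet concentration: r_R = 0.0701×1.714^2 = 0.2058, r_S = 1.19×1.714^0.5 = 1.558.
Fraction of consumed A going to R: r_R/(r_R+r_S) = 0.1167.
C_R = 0.1167·C_{A0}·X = 0.1167×7.97×0.785 = 0.730 mol·L⁻¹; Y_R = C_R/C_{A0} = 0.0916.

0.0916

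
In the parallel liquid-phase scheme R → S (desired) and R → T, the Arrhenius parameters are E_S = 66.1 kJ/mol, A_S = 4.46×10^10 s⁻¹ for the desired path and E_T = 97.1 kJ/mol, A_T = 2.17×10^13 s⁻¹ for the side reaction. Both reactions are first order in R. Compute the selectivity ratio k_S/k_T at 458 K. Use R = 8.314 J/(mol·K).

7.06

With equal orders, S_{S/T} = k_S/k_T = (A_S/A_T)·exp[(E_T−E_S)/(RT)].
(E_T−E_S)/(RT) = (97.1−66.1)×10³/(8.314×458) = 31000/3808 = 8.141.
k_S/k_T = (4.46×10^10/2.17×10^13)·exp(8.141) = 0.002055 × 3433 = 7.06.
Since E_S < E_T, lowering the temperature improves selectivity toward S.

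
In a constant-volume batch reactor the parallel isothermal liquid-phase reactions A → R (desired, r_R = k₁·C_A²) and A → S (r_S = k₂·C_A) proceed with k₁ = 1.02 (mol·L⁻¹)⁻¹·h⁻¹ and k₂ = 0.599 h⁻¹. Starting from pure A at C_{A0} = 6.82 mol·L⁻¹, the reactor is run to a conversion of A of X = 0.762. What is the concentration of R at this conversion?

C_A = C_{A0}(1−X) = 1.623 mol·L⁻¹.
Along a PFR/batch, dC_S/dC_A = −r_S/(r_R+r_S) = −k₂/(k₂+k₁·C_A).
Integrating from C_{A0} to C_A: C_S = (0.599/1.02)·ln[(0.599+1.02·6.82)/(0.599+1.02·1.62)] = 0.5873·ln(7.555/2.255) = 0.7102 mol·L⁻¹.
Then C_R = (C_{A0}−C_A) − C_S = 5.197 − 0.7102 = 4.487 mol·L⁻¹.

4.49 mol·L⁻¹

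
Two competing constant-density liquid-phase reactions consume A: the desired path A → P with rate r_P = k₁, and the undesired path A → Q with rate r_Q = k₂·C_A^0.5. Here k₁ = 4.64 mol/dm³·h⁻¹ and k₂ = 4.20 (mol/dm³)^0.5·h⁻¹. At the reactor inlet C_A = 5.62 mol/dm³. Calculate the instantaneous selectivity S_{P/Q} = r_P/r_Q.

0.466

S_{P/Q} = r_P/r_Q = (k₁)/(k₂·C_A^0.5) = (k₁/k₂)·C_A^-0.5.
= (4.64) / (4.20×5.620^0.5) = 4.640/9.957 = 0.466.
The undesired path is higher order in A, so low C_A (CSTR or dilute feed) favours P.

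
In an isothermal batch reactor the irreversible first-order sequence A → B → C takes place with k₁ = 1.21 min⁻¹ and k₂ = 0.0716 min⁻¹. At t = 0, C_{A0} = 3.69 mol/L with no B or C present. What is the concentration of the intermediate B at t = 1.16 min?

2.65 mol/L

Solving the coupled first-order balances gives C_B(t) = [k₁/(k₂−k₁)]·C_{A0}·(e^(−k₁t) − e^(−k₂t)).
e^(−k₁t) = e^(−1.21×1.16) = e^(−1.404) = 0.2457; e^(−k₂t) = e^(−0.08306) = 0.9203.
C_B = 1.21×3.69/(0.0716−1.21) × (0.2457−0.9203) = (-3.922)×(-0.6746) = 2.646 mol/L.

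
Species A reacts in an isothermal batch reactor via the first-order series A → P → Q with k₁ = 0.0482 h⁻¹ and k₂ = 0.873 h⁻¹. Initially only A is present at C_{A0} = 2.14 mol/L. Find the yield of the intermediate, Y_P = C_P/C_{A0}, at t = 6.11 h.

For first-order series with pure A initially, C_P(t) = k₁C_{A0}/(k₂−k₁)·(e^(−k₁t) − e^(−k₂t)).
e^(−k₁t) = e^(−0.0482×6.11) = e^(−0.2945) = 0.7449; e^(−k₂t) = e^(−5.334) = 0.004825.
C_P = 0.0482×2.14/(0.873−0.0482) × (0.7449−0.004825) = 0.1251×0.7401 = 0.09255 mol/L.
Y_P = C_P/C_{A0} = 0.09255/2.14 = 0.0432.

0.0432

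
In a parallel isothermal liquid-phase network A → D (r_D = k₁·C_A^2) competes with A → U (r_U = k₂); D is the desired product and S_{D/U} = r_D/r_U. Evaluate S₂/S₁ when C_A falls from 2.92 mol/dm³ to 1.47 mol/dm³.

S_{D/U} = (k₁/k₂)·C_A^2, so S₂/S₁ = (C_{A,2}/C_{A,1})^2.
= (1.47/2.92)^2 = (0.5034)^2 = 0.253.

0.253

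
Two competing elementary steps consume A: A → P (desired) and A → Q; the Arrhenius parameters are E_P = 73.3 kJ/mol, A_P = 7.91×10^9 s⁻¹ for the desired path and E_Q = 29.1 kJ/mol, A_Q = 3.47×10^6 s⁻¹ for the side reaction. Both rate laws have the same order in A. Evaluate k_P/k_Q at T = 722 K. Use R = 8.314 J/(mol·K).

k_P/k_Q = (A_P/A_Q)·exp[−(E_P−E_Q)/(RT)] = (A_P/A_Q)·exp[(E_Q−E_P)/(RT)].
(E_Q−E_P)/(RT) = (29.1−73.3)×10³/(8.314×722) = -44200/6003 = -7.363.
k_P/k_Q = (7.91×10^9/3.47×10^6)·exp(-7.363) = 2280 × 6.341×10^-4 = 1.45.

1.45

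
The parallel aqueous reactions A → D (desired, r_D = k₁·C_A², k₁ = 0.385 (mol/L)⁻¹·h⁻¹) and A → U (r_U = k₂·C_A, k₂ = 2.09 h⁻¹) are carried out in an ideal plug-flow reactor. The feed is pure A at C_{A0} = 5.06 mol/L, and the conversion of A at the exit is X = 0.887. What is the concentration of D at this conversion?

1.46 mol/L

C_A = C_{A0}(1−X) = 0.5718 mol/L.
Along a PFR/batch, dC_U/dC_A = −r_U/(r_D+r_U) = −k₂/(k₂+k₁·C_A).
Integrating from C_{A0} to C_A: C_U = (2.09/0.385)·ln[(2.09+0.385·5.06)/(2.09+0.385·0.572)] = 5.429·ln(4.038/2.310) = 3.032 mol/L.
Then C_D = (C_{A0}−C_A) − C_U = 4.488 − 3.032 = 1.457 mol/L.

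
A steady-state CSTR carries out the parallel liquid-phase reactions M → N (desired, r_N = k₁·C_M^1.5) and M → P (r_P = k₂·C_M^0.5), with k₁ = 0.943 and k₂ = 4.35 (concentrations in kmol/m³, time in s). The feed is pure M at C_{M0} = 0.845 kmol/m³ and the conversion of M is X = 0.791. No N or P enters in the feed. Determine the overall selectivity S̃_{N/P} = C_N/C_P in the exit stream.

0.0383

Exit C_M = C_{M0}(1−X) = 0.845×0.209 = 0.1766 kmol/m³.
Rates in a CSTR are evaluated at the outlet concentration: r_N = 0.943×0.1766^1.5 = 0.06999, r_P = 4.35×0.1766^0.5 = 1.828.
Overall selectivity = C_N/C_P = r_Nτ/(r_Pτ) = r_N/r_P = 0.0383.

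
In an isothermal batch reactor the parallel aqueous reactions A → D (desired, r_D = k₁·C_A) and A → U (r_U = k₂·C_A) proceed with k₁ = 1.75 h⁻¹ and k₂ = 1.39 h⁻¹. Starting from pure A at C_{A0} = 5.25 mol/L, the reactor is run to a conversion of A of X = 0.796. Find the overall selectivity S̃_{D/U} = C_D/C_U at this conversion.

1.26

C_A = C_{A0}(1−X) = 1.071 mol/L.
Both paths are first order in A, so the instantaneous fraction to D is constant: dC_D/d(−C_A) = k₁/(k₁+k₂) = 0.5573.
C_D = 0.5573·(C_{A0}−C_A) = 0.5573×4.179 = 2.33 mol/L.
C_U = (C_{A0}−C_A)−C_D = 1.850 mol/L; S̃_{D/U} = 2.329/1.850 = 1.26.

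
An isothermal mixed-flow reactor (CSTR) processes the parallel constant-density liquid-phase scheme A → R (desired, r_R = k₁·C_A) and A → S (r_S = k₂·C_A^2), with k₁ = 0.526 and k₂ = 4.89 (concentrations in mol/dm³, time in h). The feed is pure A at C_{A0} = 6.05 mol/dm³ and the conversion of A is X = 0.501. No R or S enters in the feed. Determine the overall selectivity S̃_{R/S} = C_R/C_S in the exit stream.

Exit C_A = C_{A0}(1−X) = 6.05×0.499 = 3.019 mol/dm³.
Rates in a CSTR are evaluated at the outlet concentration: r_R = 0.526×3.019 = 1.588, r_S = 4.89×3.019^2 = 44.57.
Overall selectivity = C_R/C_S = r_Rτ/(r_Sτ) = r_R/r_S = 0.0356.

0.0356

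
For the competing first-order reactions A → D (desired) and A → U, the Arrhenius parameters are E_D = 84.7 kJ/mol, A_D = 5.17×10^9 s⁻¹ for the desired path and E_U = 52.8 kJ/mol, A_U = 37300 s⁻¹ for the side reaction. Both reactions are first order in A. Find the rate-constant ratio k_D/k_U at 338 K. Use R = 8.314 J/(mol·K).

Since both paths have the same order in A, the concentration cancels and S_{D/U} = k_D/k_U = (A_D/A_U)·exp[(E_U−E_D)/(RT)].
(E_U−E_D)/(RT) = (52.8−84.7)×10³/(8.314×338) = -31900/2810 = -11.35.
k_D/k_U = (5.17×10^9/37300)·exp(-11.35) = 1.386×10^5 × 1.175×10^-5 = 1.63.
Since E_D > E_U, raising the temperature improves selectivity toward D.

1.63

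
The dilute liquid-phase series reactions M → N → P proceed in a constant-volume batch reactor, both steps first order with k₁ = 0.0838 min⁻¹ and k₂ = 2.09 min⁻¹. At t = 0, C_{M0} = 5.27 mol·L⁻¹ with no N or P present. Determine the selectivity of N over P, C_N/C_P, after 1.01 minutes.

0.697

Solving the coupled first-order balances gives C_N(t) = [k₁/(k₂−k₁)]·C_{M0}·(e^(−k₁t) − e^(−k₂t)).
e^(−k₁t) = e^(−0.0838×1.01) = e^(−0.08464) = 0.9188; e^(−k₂t) = e^(−2.111) = 0.1211.
C_N = 0.0838×5.27/(2.09−0.0838) × (0.9188−0.1211) = 0.2201×0.7977 = 0.1756 mol·L⁻¹.
C_M = C_{M0}e^(−k₁t) = 4.842 mol·L⁻¹, so C_P = C_{M0}−C_M−C_N = 0.2521 mol·L⁻¹; C_N/C_P = 0.697.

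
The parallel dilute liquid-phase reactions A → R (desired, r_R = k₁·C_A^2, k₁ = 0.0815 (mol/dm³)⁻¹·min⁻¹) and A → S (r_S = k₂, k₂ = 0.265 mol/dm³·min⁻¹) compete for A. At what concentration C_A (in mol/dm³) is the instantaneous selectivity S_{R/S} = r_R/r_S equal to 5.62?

S_{R/S} = (k₁/k₂)·C_A^2 ⇒ C_A = (S·k₂/k₁)^(0.5).
= (5.62×0.265/0.0815)^(0.5) = (18.27)^(0.5) = 4.27 mol/dm³.

4.27 mol/dm³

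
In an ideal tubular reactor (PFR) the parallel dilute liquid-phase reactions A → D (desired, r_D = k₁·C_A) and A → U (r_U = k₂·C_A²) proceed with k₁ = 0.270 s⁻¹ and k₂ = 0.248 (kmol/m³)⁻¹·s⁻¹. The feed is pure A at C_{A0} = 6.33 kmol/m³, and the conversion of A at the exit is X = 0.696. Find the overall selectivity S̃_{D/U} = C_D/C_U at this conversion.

C_A = C_{A0}(1−X) = 1.924 kmol/m³.
Along a PFR/batch, dC_D/dC_A = −r_D/(r_D+r_U) = −k₁/(k₁+k₂·C_A).
Integrating from C_{A0} to C_A: C_D = (0.270/0.248)·ln[(0.270+0.248·6.33)/(0.270+0.248·1.92)] = 1.089·ln(1.840/0.7472) = 0.9810 kmol/m³.
C_U = (C_{A0}−C_A)−C_D = 3.425 kmol/m³; S̃_{D/U} = 0.9810/3.425 = 0.286.

0.286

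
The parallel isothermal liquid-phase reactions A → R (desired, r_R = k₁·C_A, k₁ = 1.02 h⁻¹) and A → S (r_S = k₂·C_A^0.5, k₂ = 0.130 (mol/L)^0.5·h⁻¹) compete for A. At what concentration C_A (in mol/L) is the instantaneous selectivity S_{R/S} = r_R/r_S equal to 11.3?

2.07 mol/L

S_{R/S} = (k₁/k₂)·C_A^0.5 ⇒ C_A = (S·k₂/k₁)^(2).
= (11.3×0.130/1.02)^(2) = (1.440)^(2) = 2.07 mol/L.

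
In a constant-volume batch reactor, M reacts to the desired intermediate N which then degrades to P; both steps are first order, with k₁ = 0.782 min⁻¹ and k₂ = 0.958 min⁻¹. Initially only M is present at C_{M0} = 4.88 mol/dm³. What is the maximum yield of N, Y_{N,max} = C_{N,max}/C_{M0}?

0.331

For a first-order series the maximum intermediate yield is C_{N,max}/C_{M0} = (k₁/k₂)^[k₂/(k₂−k₁)].
= (0.782/0.958)^(0.958/(0.958−0.782)) = (0.8163)^(5.443) = 0.3312.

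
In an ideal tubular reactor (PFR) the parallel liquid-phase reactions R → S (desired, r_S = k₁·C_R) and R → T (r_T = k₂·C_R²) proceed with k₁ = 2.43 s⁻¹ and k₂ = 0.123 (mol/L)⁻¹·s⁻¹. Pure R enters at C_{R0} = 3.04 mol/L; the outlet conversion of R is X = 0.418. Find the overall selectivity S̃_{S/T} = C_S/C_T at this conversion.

8.24

C_R = C_{R0}(1−X) = 1.769 mol/L.
Along a PFR/batch, dC_S/dC_R = −r_S/(r_S+r_T) = −k₁/(k₁+k₂·C_R).
Integrating from C_{R0} to C_R: C_S = (2.43/0.123)·ln[(2.43+0.123·3.04)/(2.43+0.123·1.77)] = 19.76·ln(2.804/2.648) = 1.133 mol/L.
C_T = (C_{R0}−C_R)−C_S = 0.1376 mol/L; S̃_{S/T} = 1.133/0.1376 = 8.24.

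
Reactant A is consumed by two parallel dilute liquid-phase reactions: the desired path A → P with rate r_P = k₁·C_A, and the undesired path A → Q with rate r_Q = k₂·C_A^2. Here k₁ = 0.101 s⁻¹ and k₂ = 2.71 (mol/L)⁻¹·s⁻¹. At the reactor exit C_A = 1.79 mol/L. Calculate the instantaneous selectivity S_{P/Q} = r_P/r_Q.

0.0208

S_{P/Q} = r_P/r_Q = (k₁·C_A)/(k₂·C_A^2) = (k₁/k₂)·C_A⁻¹.
= (0.101×1.790) / (2.71×1.790^2) = 0.1808/8.683 = 0.0208.
The undesired path is higher order in A, so low C_A (CSTR or dilute feed) favours P.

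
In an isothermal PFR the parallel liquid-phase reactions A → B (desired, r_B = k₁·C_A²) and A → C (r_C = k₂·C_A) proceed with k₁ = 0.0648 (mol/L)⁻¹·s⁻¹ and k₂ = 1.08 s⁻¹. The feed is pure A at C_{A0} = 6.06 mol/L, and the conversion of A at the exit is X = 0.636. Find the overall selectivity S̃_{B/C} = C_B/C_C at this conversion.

C_A = C_{A0}(1−X) = 2.206 mol/L.
Along a PFR/batch, dC_C/dC_A = −r_C/(r_B+r_C) = −k₂/(k₂+k₁·C_A).
Integrating from C_{A0} to C_A: C_C = (1.08/0.0648)·ln[(1.08+0.0648·6.06)/(1.08+0.0648·2.21)] = 16.67·ln(1.473/1.223) = 3.097 mol/L.
Then C_B = (C_{A0}−C_A) − C_C = 3.854 − 3.097 = 0.7569 mol/L.
S̃_{B/C} = C_B/C_C = 0.7569/3.097 = 0.244.

0.244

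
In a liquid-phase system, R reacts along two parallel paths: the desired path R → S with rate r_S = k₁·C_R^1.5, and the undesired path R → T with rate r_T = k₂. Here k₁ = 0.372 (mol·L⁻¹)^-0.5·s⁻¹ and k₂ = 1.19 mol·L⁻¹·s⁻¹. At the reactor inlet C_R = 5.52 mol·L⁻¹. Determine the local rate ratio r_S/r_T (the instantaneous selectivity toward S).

S_{S/T} = r_S/r_T = (k₁·C_R^1.5)/(k₂) = (k₁/k₂)·C_R^1.5.
= (0.372×5.520^1.5) / (1.19) = 4.824/1.190 = 4.05.

4.05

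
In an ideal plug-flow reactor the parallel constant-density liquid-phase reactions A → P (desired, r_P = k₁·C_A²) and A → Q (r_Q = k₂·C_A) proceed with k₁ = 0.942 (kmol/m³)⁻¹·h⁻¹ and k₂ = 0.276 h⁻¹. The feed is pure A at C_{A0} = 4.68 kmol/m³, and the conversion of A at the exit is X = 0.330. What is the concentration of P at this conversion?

1.44 kmol/m³

C_A = C_{A0}(1−X) = 3.136 kmol/m³.
Along a PFR/batch, dC_Q/dC_A = −r_Q/(r_P+r_Q) = −k₂/(k₂+k₁·C_A).
Integrating from C_{A0} to C_A: C_Q = (0.276/0.942)·ln[(0.276+0.942·4.68)/(0.276+0.942·3.14)] = 0.2930·ln(4.685/3.230) = 0.1090 kmol/m³.
Then C_P = (C_{A0}−C_A) − C_Q = 1.544 − 0.1090 = 1.435 kmol/m³.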